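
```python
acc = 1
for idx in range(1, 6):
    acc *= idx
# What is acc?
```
Trace:
  acc=1
  acc=1, idx=1
  acc=2, idx=2
  acc=6, idx=3
  acc=24, idx=4
  acc=120, idx=5

Final answer: 120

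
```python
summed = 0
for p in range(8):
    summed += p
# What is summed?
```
Trace:
  summed=0
  summed=0, p=0
  summed=1, p=1
  summed=3, p=2
  summed=6, p=3
  summed=10, p=4
  summed=15, p=5
  summed=21, p=6
  summed=28, p=7

Final answer: 28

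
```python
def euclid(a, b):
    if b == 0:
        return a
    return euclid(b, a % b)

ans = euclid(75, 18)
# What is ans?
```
Call trace:
euclid(a=75, b=18)
  euclid(a=18, b=3)
    euclid(a=3, b=0)
    -> return 3
  -> return 3
-> return 3

Final answer: 3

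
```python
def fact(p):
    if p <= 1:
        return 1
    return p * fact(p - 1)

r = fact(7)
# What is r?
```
Call trace:
fact(p=7)
  fact(p=6)
    fact(p=5)
      fact(p=4)
        fact(p=3)
          fact(p=2)
            fact(p=1)
            -> return 1
          -> return 2
        -> return 6
      -> return 24
    -> return 120
  -> return 720
-> return 5040

Final answer: 5040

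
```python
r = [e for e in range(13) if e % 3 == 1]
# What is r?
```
Trace:
  e=0
  e=1
  e=2
  e=3
  e=4
  e=5
  e=6
  e=7
  e=8
  e=9
  e=10
  e=11
  e=12
  r=[1, 4, 7, 10]

Final answer: [1, 4, 7, 10]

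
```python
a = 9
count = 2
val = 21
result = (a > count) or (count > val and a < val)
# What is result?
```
Trace:
  a=9
  a=9, count=2
  a=9, count=2, val=21
  a=9, count=2, val=21, result=True

Final answer: True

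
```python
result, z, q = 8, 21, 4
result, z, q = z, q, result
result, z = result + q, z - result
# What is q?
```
Trace:
  result=8, z=21, q=4
  result=21, z=4, q=8
  result=29, z=-17, q=8

Final answer: 8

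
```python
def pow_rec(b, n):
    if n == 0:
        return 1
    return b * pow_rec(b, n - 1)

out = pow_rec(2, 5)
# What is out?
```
Call trace:
pow_rec(b=2, n=5)
  pow_rec(b=2, n=4)
    pow_rec(b=2, n=3)
      pow_rec(b=2, n=2)
        pow_rec(b=2, n=1)
          pow_rec(b=2, n=0)
          -> return 1
        -> return 2
      -> return 4
    -> return 8
  -> return 16
-> return 32

Final answer: 32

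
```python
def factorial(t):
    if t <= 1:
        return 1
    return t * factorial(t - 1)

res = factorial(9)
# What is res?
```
Call trace:
factorial(t=9)
  factorial(t=8)
    factorial(t=7)
      factorial(t=6)
        factorial(t=5)
          factorial(t=4)
            factorial(t=3)
              factorial(t=2)
                factorial(t=1)
                -> return 1
              -> return 2
            -> return 6
          -> return 24
        -> return 120
      -> return 720
    -> return 5040
  -> return 40320
-> return 362880

Final answer: 362880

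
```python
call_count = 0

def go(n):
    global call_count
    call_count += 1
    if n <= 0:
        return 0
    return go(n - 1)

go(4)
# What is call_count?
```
Call trace:
go(n=4)
  go(n=3)
    go(n=2)
      go(n=1)
        go(n=0)
        -> return 0
      -> return 0
    -> return 0
  -> return 0
-> return 0

call_count is incremented once per call. go is entered once for each n = 4, 3, 2, 1, 0 (the n <= 0 call returns without recursing), i.e. 4 + 1 calls.
call_count = 5

Final answer: 5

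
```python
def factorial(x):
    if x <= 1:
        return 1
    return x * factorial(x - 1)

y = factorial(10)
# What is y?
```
Call trace:
factorial(x=10)
  factorial(x=9)
    factorial(x=8)
      factorial(x=7)
        factorial(x=6)
          factorial(x=5)
            factorial(x=4)
              factorial(x=3)
                factorial(x=2)
                  factorial(x=1)
                  -> return 1
                -> return 2
              -> return 6
            -> return 24
          -> return 120
        -> return 720
      -> return 5040
    -> return 40320
  -> return 362880
-> return 3628800

Final answer: 3628800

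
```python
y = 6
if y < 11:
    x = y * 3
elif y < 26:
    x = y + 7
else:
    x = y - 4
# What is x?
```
Trace:
  y=6
  y=6, x=18

Final answer: 18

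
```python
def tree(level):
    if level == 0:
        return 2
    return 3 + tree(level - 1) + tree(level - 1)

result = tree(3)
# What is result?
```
Call trace (a repeated sub-call is expanded the first time; later identical calls just restate its return value):
tree(level=3)
  tree(level=2)
    tree(level=1)
      tree(level=0)
      -> return 2
      tree(level=0)
      -> return 2
    -> return 7
    tree(level=1) -> return 7  (same call as traced above)
  -> return 17
  tree(level=2) -> return 17  (same call as traced above)
-> return 37

Final answer: 37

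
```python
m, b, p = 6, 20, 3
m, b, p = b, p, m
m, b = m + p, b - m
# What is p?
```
Trace:
  m=6, b=20, p=3
  m=20, b=3, p=6
  m=26, b=-17, p=6

Final answer: 6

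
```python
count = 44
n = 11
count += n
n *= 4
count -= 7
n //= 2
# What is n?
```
Trace:
  count=44
  count=44, n=11
  count=55, n=11
  count=55, n=44
  count=48, n=44
  count=48, n=22

Final answer: 22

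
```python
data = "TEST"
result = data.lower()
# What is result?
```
Trace:
  data='TEST'
  data='TEST', result='test'

Final answer: 'test'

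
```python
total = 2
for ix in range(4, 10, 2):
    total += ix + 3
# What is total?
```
Trace:
  total=2
  total=9, ix=4
  total=18, ix=6
  total=29, ix=8

Final answer: 29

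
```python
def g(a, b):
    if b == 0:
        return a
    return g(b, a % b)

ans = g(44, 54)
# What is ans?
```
Call trace:
g(a=44, b=54)
  g(a=54, b=44)
    g(a=44, b=10)
      g(a=10, b=4)
        g(a=4, b=2)
          g(a=2, b=0)
          -> return 2
        -> return 2
      -> return 2
    -> return 2
  -> return 2
-> return 2

Final answer: 2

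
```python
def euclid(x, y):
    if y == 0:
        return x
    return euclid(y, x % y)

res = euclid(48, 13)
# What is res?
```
Call trace:
euclid(x=48, y=13)
  euclid(x=13, y=9)
    euclid(x=9, y=4)
      euclid(x=4, y=1)
        euclid(x=1, y=0)
        -> return 1
      -> return 1
    -> return 1
  -> return 1
-> return 1

Final answer: 1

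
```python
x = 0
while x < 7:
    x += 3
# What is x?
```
Trace:
  x=0
  x=3
  x=6
  x=9

Final answer: 9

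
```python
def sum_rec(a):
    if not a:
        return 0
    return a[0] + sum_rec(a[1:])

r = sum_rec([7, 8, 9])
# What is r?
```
Call trace:
sum_rec(a=[7, 8, 9])
  sum_rec(a=[8, 9])
    sum_rec(a=[9])
      sum_rec(a=[])
      -> return 0
    -> return 9
  -> return 17
-> return 24

Final answer: 24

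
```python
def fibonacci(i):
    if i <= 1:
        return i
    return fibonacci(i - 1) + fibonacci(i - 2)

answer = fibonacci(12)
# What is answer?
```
Call trace (a repeated sub-call is expanded the first time; later identical calls just restate its return value):
fibonacci(i=12)
  fibonacci(i=11)
    fibonacci(i=10)
      fibonacci(i=9)
        fibonacci(i=8)
          fibonacci(i=7)
            fibonacci(i=6)
              fibonacci(i=5)
                fibonacci(i=4)
                  fibonacci(i=3)
                    fibonacci(i=2)
                      fibonacci(i=1)
                      -> return 1
                      fibonacci(i=0)
                      -> return 0
                    -> return 1
                    fibonacci(i=1)
                    -> return 1
                  -> return 2
                  fibonacci(i=2) -> return 1  (same call as traced above)
                -> return 3
                fibonacci(i=3) -> return 2  (same call as traced above)
              -> return 5
              fibonacci(i=4) -> return 3  (same call as traced above)
            -> return 8
            fibonacci(i=5) -> return 5  (same call as traced above)
          -> return 13
          fibonacci(i=6) -> return 8  (same call as traced above)
        -> return 21
        fibonacci(i=7) -> return 13  (same call as traced above)
      -> return 34
      fibonacci(i=8) -> return 21  (same call as traced above)
    -> return 55
    fibonacci(i=9) -> return 34  (same call as traced above)
  -> return 89
  fibonacci(i=10) -> return 55  (same call as traced above)
-> return 144

Final answer: 144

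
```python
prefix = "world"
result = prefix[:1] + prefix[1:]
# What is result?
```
Trace:
  prefix='world'
  prefix='world', result='world'

Final answer: 'world'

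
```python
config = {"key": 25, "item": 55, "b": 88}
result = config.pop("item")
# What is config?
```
Trace:
  config={'key': 25, 'item': 55, 'b': 88}
  config={'key': 25, 'b': 88}, result=55

Final answer: {'key': 25, 'b': 88}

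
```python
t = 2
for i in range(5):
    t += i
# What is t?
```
Trace:
  t=2
  t=2, i=0
  t=3, i=1
  t=5, i=2
  t=8, i=3
  t=12, i=4

Final answer: 12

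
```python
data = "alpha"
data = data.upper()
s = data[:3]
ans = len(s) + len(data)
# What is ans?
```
Trace:
  data='alpha'
  data='ALPHA'
  data='ALPHA', s='ALP'
  data='ALPHA', s='ALP', ans=8

Final answer: 8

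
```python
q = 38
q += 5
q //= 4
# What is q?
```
Trace:
  q=38
  q=43
  q=10

Final answer: 10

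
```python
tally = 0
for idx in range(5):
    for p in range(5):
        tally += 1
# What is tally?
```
Trace:
  tally=0
  tally=1, idx=0, p=0
  tally=2, idx=0, p=1
  tally=3, idx=0, p=2
  tally=4, idx=0, p=3
  tally=5, idx=0, p=4
  tally=6, idx=1, p=0
  tally=7, idx=1, p=1
  tally=8, idx=1, p=2
  tally=9, idx=1, p=3
  tally=10, idx=1, p=4
  tally=11, idx=2, p=0
  tally=12, idx=2, p=1
  tally=13, idx=2, p=2
  tally=14, idx=2, p=3
  tally=15, idx=2, p=4
  tally=16, idx=3, p=0
  tally=17, idx=3, p=1
  tally=18, idx=3, p=2
  tally=19, idx=3, p=3
  tally=20, idx=3, p=4
  tally=21, idx=4, p=0
  tally=22, idx=4, p=1
  tally=23, idx=4, p=2
  tally=24, idx=4, p=3
  tally=25, idx=4, p=4

Final answer: 25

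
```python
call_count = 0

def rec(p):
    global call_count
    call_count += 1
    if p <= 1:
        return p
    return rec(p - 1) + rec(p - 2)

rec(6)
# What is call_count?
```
Call trace (a repeated sub-call is expanded the first time; later identical calls just restate its return value):
rec(p=6)
  rec(p=5)
    rec(p=4)
      rec(p=3)
        rec(p=2)
          rec(p=1)
          -> return 1
          rec(p=0)
          -> return 0
        -> return 1
        rec(p=1)
        -> return 1
      -> return 2
      rec(p=2) -> return 1  (same call as traced above)
    -> return 3
    rec(p=3) -> return 2  (same call as traced above)
  -> return 5
  rec(p=4) -> return 3  (same call as traced above)
-> return 8

call_count is incremented once per call, so count the calls in each subtree. Let C(p) = number of calls made by rec(p).
C(0) = C(1) = 1 (base case, no recursion); C(p) = 1 + C(p - 1) + C(p - 2) otherwise.
C(2) = 1 + C(1) + C(0) = 1 + 1 + 1 = 3
C(3) = 1 + C(2) + C(1) = 1 + 3 + 1 = 5
C(4) = 1 + C(3) + C(2) = 1 + 5 + 3 = 9
C(5) = 1 + C(4) + C(3) = 1 + 9 + 5 = 15
C(6) = 1 + C(5) + C(4) = 1 + 15 + 9 = 25
call_count = C(6) = 25

Final answer: 25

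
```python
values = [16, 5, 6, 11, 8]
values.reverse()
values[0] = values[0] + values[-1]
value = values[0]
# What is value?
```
Trace:
  values=[16, 5, 6, 11, 8]
  values=[8, 11, 6, 5, 16]
  values=[24, 11, 6, 5, 16]
  values=[24, 11, 6, 5, 16], value=24

Final answer: 24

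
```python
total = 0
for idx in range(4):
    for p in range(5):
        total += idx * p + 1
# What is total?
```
Trace:
  total=0
  total=1, idx=0, p=0
  total=2, idx=0, p=1
  total=3, idx=0, p=2
  total=4, idx=0, p=3
  total=5, idx=0, p=4
  total=6, idx=1, p=0
  total=8, idx=1, p=1
  total=11, idx=1, p=2
  total=15, idx=1, p=3
  total=20, idx=1, p=4
  total=21, idx=2, p=0
  total=24, idx=2, p=1
  total=29, idx=2, p=2
  total=36, idx=2, p=3
  total=45, idx=2, p=4
  total=46, idx=3, p=0
  total=50, idx=3, p=1
  total=57, idx=3, p=2
  total=67, idx=3, p=3
  total=80, idx=3, p=4

Final answer: 80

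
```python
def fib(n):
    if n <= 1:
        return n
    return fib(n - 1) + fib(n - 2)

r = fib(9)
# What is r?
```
Call trace (a repeated sub-call is expanded the first time; later identical calls just restate its return value):
fib(n=9)
  fib(n=8)
    fib(n=7)
      fib(n=6)
        fib(n=5)
          fib(n=4)
            fib(n=3)
              fib(n=2)
                fib(n=1)
                -> return 1
                fib(n=0)
                -> return 0
              -> return 1
              fib(n=1)
              -> return 1
            -> return 2
            fib(n=2) -> return 1  (same call as traced above)
          -> return 3
          fib(n=3) -> return 2  (same call as traced above)
        -> return 5
        fib(n=4) -> return 3  (same call as traced above)
      -> return 8
      fib(n=5) -> return 5  (same call as traced above)
    -> return 13
    fib(n=6) -> return 8  (same call as traced above)
  -> return 21
  fib(n=7) -> return 13  (same call as traced above)
-> return 34

Final answer: 34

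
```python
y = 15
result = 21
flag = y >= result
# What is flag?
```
Trace:
  y=15
  y=15, result=21
  y=15, result=21, flag=False

Final answer: False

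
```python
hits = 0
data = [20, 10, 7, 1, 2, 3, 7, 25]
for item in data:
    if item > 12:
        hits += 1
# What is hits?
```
Trace:
  hits=0
  hits=1, item=20
  hits=1, item=10
  hits=1, item=7
  hits=1, item=1
  hits=1, item=2
  hits=1, item=3
  hits=1, item=7
  hits=2, item=25

Final answer: 2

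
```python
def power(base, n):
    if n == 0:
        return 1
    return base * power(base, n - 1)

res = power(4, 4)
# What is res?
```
Call trace:
power(base=4, n=4)
  power(base=4, n=3)
    power(base=4, n=2)
      power(base=4, n=1)
        power(base=4, n=0)
        -> return 1
      -> return 4
    -> return 16
  -> return 64
-> return 256

Final answer: 256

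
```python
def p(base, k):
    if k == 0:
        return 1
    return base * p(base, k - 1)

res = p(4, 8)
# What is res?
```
Call trace:
p(base=4, k=8)
  p(base=4, k=7)
    p(base=4, k=6)
      p(base=4, k=5)
        p(base=4, k=4)
          p(base=4, k=3)
            p(base=4, k=2)
              p(base=4, k=1)
                p(base=4, k=0)
                -> return 1
              -> return 4
            -> return 16
          -> return 64
        -> return 256
      -> return 1024
    -> return 4096
  -> return 16384
-> return 65536

Final answer: 65536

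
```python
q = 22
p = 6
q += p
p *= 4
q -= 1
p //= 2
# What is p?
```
Trace:
  q=22
  q=22, p=6
  q=28, p=6
  q=28, p=24
  q=27, p=24
  q=27, p=12

Final answer: 12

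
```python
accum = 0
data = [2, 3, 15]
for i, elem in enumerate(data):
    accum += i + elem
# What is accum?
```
Trace:
  accum=0
  accum=2, i=0, elem=2
  accum=6, i=1, elem=3
  accum=23, i=2, elem=15

Final answer: 23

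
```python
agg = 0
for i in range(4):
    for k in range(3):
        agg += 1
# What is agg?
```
Trace:
  agg=0
  agg=1, i=0, k=0
  agg=2, i=0, k=1
  agg=3, i=0, k=2
  agg=4, i=1, k=0
  agg=5, i=1, k=1
  agg=6, i=1, k=2
  agg=7, i=2, k=0
  agg=8, i=2, k=1
  agg=9, i=2, k=2
  agg=10, i=3, k=0
  agg=11, i=3, k=1
  agg=12, i=3, k=2

Final answer: 12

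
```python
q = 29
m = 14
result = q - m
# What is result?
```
Trace:
  q=29
  q=29, m=14
  q=29, m=14, result=15

Final answer: 15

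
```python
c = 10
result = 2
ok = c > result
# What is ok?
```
Trace:
  c=10
  c=10, result=2
  c=10, result=2, ok=True

Final answer: True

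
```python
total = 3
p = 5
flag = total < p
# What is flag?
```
Trace:
  total=3
  total=3, p=5
  total=3, p=5, flag=True

Final answer: True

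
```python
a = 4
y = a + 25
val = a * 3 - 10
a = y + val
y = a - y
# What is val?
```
Trace:
  a=4
  a=4, y=29
  a=4, y=29, val=2
  a=31, y=29, val=2
  a=31, y=2, val=2

Final answer: 2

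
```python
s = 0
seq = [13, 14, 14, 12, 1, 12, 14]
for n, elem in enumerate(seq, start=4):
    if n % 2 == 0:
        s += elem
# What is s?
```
Trace:
  s=0
  s=13, n=4, elem=13
  s=13, n=5, elem=14
  s=27, n=6, elem=14
  s=27, n=7, elem=12
  s=28, n=8, elem=1
  s=28, n=9, elem=12
  s=42, n=10, elem=14

Final answer: 42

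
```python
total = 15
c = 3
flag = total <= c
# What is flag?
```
Trace:
  total=15
  total=15, c=3
  total=15, c=3, flag=False

Final answer: False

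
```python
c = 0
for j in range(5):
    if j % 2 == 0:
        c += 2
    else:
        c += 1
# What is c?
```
Trace:
  c=0
  c=2, j=0
  c=3, j=1
  c=5, j=2
  c=6, j=3
  c=8, j=4

Final answer: 8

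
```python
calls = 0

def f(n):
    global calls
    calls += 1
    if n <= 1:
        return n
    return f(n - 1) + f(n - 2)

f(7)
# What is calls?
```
Call trace (a repeated sub-call is expanded the first time; later identical calls just restate its return value):
f(n=7)
  f(n=6)
    f(n=5)
      f(n=4)
        f(n=3)
          f(n=2)
            f(n=1)
            -> return 1
            f(n=0)
            -> return 0
          -> return 1
          f(n=1)
          -> return 1
        -> return 2
        f(n=2) -> return 1  (same call as traced above)
      -> return 3
      f(n=3) -> return 2  (same call as traced above)
    -> return 5
    f(n=4) -> return 3  (same call as traced above)
  -> return 8
  f(n=5) -> return 5  (same call as traced above)
-> return 13

calls is incremented once per call, so count the calls in each subtree. Let C(n) = number of calls made by f(n).
C(0) = C(1) = 1 (base case, no recursion); C(n) = 1 + C(n - 1) + C(n - 2) otherwise.
C(2) = 1 + C(1) + C(0) = 1 + 1 + 1 = 3
C(3) = 1 + C(2) + C(1) = 1 + 3 + 1 = 5
C(4) = 1 + C(3) + C(2) = 1 + 5 + 3 = 9
C(5) = 1 + C(4) + C(3) = 1 + 9 + 5 = 15
C(6) = 1 + C(5) + C(4) = 1 + 15 + 9 = 25
C(7) = 1 + C(6) + C(5) = 1 + 25 + 15 = 41
calls = C(7) = 41

Final answer: 41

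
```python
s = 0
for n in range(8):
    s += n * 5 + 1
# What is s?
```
Trace:
  s=0
  s=1, n=0
  s=7, n=1
  s=18, n=2
  s=34, n=3
  s=55, n=4
  s=81, n=5
  s=112, n=6
  s=148, n=7

Final answer: 148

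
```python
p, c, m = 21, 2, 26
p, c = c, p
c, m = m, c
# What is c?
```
Trace:
  p=21, c=2, m=26
  p=2, c=21, m=26
  p=2, c=26, m=21

Final answer: 26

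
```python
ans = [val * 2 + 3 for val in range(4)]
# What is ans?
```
Trace:
  val=0
  val=1
  val=2
  val=3
  ans=[3, 5, 7, 9]

Final answer: [3, 5, 7, 9]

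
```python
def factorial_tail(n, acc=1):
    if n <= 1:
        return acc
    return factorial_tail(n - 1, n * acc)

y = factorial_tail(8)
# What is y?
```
Call trace:
factorial_tail(n=8, acc=1)
  factorial_tail(n=7, acc=8)
    factorial_tail(n=6, acc=56)
      factorial_tail(n=5, acc=336)
        factorial_tail(n=4, acc=1680)
          factorial_tail(n=3, acc=6720)
            factorial_tail(n=2, acc=20160)
              factorial_tail(n=1, acc=40320)
              -> return 40320
            -> return 40320
          -> return 40320
        -> return 40320
      -> return 40320
    -> return 40320
  -> return 40320
-> return 40320

Final answer: 40320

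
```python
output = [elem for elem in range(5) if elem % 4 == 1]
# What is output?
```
Trace:
  elem=0
  elem=1
  elem=2
  elem=3
  elem=4
  output=[1]

Final answer: [1]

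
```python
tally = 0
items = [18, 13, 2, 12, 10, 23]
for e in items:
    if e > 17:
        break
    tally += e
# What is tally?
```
Trace:
  tally=0
  tally=0, e=18

Final answer: 0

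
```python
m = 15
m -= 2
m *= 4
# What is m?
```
Trace:
  m=15
  m=13
  m=52

Final answer: 52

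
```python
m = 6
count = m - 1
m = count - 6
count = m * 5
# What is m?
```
Trace:
  m=6
  m=6, count=5
  m=-1, count=5
  m=-1, count=-5

Final answer: -1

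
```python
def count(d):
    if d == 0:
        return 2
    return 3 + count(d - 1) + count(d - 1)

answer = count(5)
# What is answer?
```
Call trace (a repeated sub-call is expanded the first time; later identical calls just restate its return value):
count(d=5)
  count(d=4)
    count(d=3)
      count(d=2)
        count(d=1)
          count(d=0)
          -> return 2
          count(d=0)
          -> return 2
        -> return 7
        count(d=1) -> return 7  (same call as traced above)
      -> return 17
      count(d=2) -> return 17  (same call as traced above)
    -> return 37
    count(d=3) -> return 37  (same call as traced above)
  -> return 77
  count(d=4) -> return 77  (same call as traced above)
-> return 157

Final answer: 157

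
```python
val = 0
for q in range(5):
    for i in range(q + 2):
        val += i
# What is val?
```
Trace:
  val=0
  val=0, q=0, i=0
  val=1, q=0, i=1
  val=1, q=1, i=0
  val=2, q=1, i=1
  val=4, q=1, i=2
  val=4, q=2, i=0
  val=5, q=2, i=1
  val=7, q=2, i=2
  val=10, q=2, i=3
  val=10, q=3, i=0
  val=11, q=3, i=1
  val=13, q=3, i=2
  val=16, q=3, i=3
  val=20, q=3, i=4
  val=20, q=4, i=0
  val=21, q=4, i=1
  val=23, q=4, i=2
  val=26, q=4, i=3
  val=30, q=4, i=4
  val=35, q=4, i=5

Final answer: 35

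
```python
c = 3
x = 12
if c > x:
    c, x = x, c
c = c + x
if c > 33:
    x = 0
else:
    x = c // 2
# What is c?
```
Trace:
  c=3
  c=3, x=12
  c=3, x=12
  c=15, x=12
  c=15, x=7

Final answer: 15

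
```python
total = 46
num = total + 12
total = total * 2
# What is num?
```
Trace:
  total=46
  total=46, num=58
  total=92, num=58

Final answer: 58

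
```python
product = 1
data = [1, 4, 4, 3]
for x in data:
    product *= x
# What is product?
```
Trace:
  product=1
  product=1, x=1
  product=4, x=4
  product=16, x=4
  product=48, x=3

Final answer: 48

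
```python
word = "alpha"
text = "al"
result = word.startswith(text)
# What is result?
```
Trace:
  word='alpha'
  word='alpha', text='al'
  word='alpha', text='al', result=True

Final answer: True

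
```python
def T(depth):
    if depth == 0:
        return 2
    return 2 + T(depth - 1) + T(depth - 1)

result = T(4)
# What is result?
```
Call trace (a repeated sub-call is expanded the first time; later identical calls just restate its return value):
T(depth=4)
  T(depth=3)
    T(depth=2)
      T(depth=1)
        T(depth=0)
        -> return 2
        T(depth=0)
        -> return 2
      -> return 6
      T(depth=1) -> return 6  (same call as traced above)
    -> return 14
    T(depth=2) -> return 14  (same call as traced above)
  -> return 30
  T(depth=3) -> return 30  (same call as traced above)
-> return 62

Final answer: 62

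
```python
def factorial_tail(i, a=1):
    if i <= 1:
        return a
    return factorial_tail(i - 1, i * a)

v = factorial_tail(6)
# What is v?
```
Call trace:
factorial_tail(i=6, a=1)
  factorial_tail(i=5, a=6)
    factorial_tail(i=4, a=30)
      factorial_tail(i=3, a=120)
        factorial_tail(i=2, a=360)
          factorial_tail(i=1, a=720)
          -> return 720
        -> return 720
      -> return 720
    -> return 720
  -> return 720
-> return 720

Final answer: 720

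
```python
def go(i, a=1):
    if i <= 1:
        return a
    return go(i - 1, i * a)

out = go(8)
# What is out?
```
Call trace:
go(i=8, a=1)
  go(i=7, a=8)
    go(i=6, a=56)
      go(i=5, a=336)
        go(i=4, a=1680)
          go(i=3, a=6720)
            go(i=2, a=20160)
              go(i=1, a=40320)
              -> return 40320
            -> return 40320
          -> return 40320
        -> return 40320
      -> return 40320
    -> return 40320
  -> return 40320
-> return 40320

Final answer: 40320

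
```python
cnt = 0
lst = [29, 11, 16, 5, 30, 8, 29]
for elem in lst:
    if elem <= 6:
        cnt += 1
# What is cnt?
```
Trace:
  cnt=0
  cnt=0, elem=29
  cnt=0, elem=11
  cnt=0, elem=16
  cnt=1, elem=5
  cnt=1, elem=30
  cnt=1, elem=8
  cnt=1, elem=29

Final answer: 1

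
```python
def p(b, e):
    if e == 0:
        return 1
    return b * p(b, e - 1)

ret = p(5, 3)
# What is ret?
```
Call trace:
p(b=5, e=3)
  p(b=5, e=2)
    p(b=5, e=1)
      p(b=5, e=0)
      -> return 1
    -> return 5
  -> return 25
-> return 125

Final answer: 125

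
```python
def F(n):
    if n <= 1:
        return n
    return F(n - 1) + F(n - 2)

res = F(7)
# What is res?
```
Call trace (a repeated sub-call is expanded the first time; later identical calls just restate its return value):
F(n=7)
  F(n=6)
    F(n=5)
      F(n=4)
        F(n=3)
          F(n=2)
            F(n=1)
            -> return 1
            F(n=0)
            -> return 0
          -> return 1
          F(n=1)
          -> return 1
        -> return 2
        F(n=2) -> return 1  (same call as traced above)
      -> return 3
      F(n=3) -> return 2  (same call as traced above)
    -> return 5
    F(n=4) -> return 3  (same call as traced above)
  -> return 8
  F(n=5) -> return 5  (same call as traced above)
-> return 13

Final answer: 13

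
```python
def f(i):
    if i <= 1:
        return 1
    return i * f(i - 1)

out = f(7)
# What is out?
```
Call trace:
f(i=7)
  f(i=6)
    f(i=5)
      f(i=4)
        f(i=3)
          f(i=2)
            f(i=1)
            -> return 1
          -> return 2
        -> return 6
      -> return 24
    -> return 120
  -> return 720
-> return 5040

Final answer: 5040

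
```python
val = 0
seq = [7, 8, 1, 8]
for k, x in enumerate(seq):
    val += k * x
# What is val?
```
Trace:
  val=0
  val=0, k=0, x=7
  val=8, k=1, x=8
  val=10, k=2, x=1
  val=34, k=3, x=8

Final answer: 34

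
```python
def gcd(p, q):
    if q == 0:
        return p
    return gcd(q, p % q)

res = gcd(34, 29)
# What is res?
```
Call trace:
gcd(p=34, q=29)
  gcd(p=29, q=5)
    gcd(p=5, q=4)
      gcd(p=4, q=1)
        gcd(p=1, q=0)
        -> return 1
      -> return 1
    -> return 1
  -> return 1
-> return 1

Final answer: 1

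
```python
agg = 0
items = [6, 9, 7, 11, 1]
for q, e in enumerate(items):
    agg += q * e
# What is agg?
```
Trace:
  agg=0
  agg=0, q=0, e=6
  agg=9, q=1, e=9
  agg=23, q=2, e=7
  agg=56, q=3, e=11
  agg=60, q=4, e=1

Final answer: 60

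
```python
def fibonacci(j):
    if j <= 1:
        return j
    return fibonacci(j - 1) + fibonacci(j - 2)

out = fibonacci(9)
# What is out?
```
Call trace (a repeated sub-call is expanded the first time; later identical calls just restate its return value):
fibonacci(j=9)
  fibonacci(j=8)
    fibonacci(j=7)
      fibonacci(j=6)
        fibonacci(j=5)
          fibonacci(j=4)
            fibonacci(j=3)
              fibonacci(j=2)
                fibonacci(j=1)
                -> return 1
                fibonacci(j=0)
                -> return 0
              -> return 1
              fibonacci(j=1)
              -> return 1
            -> return 2
            fibonacci(j=2) -> return 1  (same call as traced above)
          -> return 3
          fibonacci(j=3) -> return 2  (same call as traced above)
        -> return 5
        fibonacci(j=4) -> return 3  (same call as traced above)
      -> return 8
      fibonacci(j=5) -> return 5  (same call as traced above)
    -> return 13
    fibonacci(j=6) -> return 8  (same call as traced above)
  -> return 21
  fibonacci(j=7) -> return 13  (same call as traced above)
-> return 34

Final answer: 34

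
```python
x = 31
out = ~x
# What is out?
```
Trace:
  x=31
  x=31, out=-32

Final answer: -32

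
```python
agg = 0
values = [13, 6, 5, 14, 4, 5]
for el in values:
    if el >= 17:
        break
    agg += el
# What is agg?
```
Trace:
  agg=0
  agg=13, el=13
  agg=19, el=6
  agg=24, el=5
  agg=38, el=14
  agg=42, el=4
  agg=47, el=5

Final answer: 47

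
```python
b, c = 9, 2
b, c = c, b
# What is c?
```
Trace:
  b=9, c=2
  b=2, c=9

Final answer: 9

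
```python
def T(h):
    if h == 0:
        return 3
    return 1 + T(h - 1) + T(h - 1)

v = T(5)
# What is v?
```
Call trace (a repeated sub-call is expanded the first time; later identical calls just restate its return value):
T(h=5)
  T(h=4)
    T(h=3)
      T(h=2)
        T(h=1)
          T(h=0)
          -> return 3
          T(h=0)
          -> return 3
        -> return 7
        T(h=1) -> return 7  (same call as traced above)
      -> return 15
      T(h=2) -> return 15  (same call as traced above)
    -> return 31
    T(h=3) -> return 31  (same call as traced above)
  -> return 63
  T(h=4) -> return 63  (same call as traced above)
-> return 127

Final answer: 127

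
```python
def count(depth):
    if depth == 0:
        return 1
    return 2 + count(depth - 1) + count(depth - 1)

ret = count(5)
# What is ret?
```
Call trace (a repeated sub-call is expanded the first time; later identical calls just restate its return value):
count(depth=5)
  count(depth=4)
    count(depth=3)
      count(depth=2)
        count(depth=1)
          count(depth=0)
          -> return 1
          count(depth=0)
          -> return 1
        -> return 4
        count(depth=1) -> return 4  (same call as traced above)
      -> return 10
      count(depth=2) -> return 10  (same call as traced above)
    -> return 22
    count(depth=3) -> return 22  (same call as traced above)
  -> return 46
  count(depth=4) -> return 46  (same call as traced above)
-> return 94

Final answer: 94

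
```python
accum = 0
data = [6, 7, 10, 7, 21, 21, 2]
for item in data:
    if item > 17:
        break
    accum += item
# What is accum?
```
Trace:
  accum=0
  accum=6, item=6
  accum=13, item=7
  accum=23, item=10
  accum=30, item=7
  accum=30, item=21

Final answer: 30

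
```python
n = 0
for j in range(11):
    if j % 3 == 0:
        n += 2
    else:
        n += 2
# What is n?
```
Trace:
  n=0
  n=2, j=0
  n=4, j=1
  n=6, j=2
  n=8, j=3
  n=10, j=4
  n=12, j=5
  n=14, j=6
  n=16, j=7
  n=18, j=8
  n=20, j=9
  n=22, j=10

Final answer: 22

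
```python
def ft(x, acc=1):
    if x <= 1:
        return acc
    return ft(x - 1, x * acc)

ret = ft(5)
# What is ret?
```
Call trace:
ft(x=5, acc=1)
  ft(x=4, acc=5)
    ft(x=3, acc=20)
      ft(x=2, acc=60)
        ft(x=1, acc=120)
        -> return 120
      -> return 120
    -> return 120
  -> return 120
-> return 120

Final answer: 120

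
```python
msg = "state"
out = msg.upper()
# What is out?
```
Trace:
  msg='state'
  msg='state', out='STATE'

Final answer: 'STATE'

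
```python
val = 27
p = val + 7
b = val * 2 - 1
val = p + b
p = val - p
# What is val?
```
Trace:
  val=27
  val=27, p=34
  val=27, p=34, b=53
  val=87, p=34, b=53
  val=87, p=53, b=53

Final answer: 87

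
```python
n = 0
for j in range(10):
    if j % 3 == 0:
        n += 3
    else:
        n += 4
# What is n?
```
Trace:
  n=0
  n=3, j=0
  n=7, j=1
  n=11, j=2
  n=14, j=3
  n=18, j=4
  n=22, j=5
  n=25, j=6
  n=29, j=7
  n=33, j=8
  n=36, j=9

Final answer: 36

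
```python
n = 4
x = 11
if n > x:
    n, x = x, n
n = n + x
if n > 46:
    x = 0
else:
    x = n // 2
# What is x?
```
Trace:
  n=4
  n=4, x=11
  n=4, x=11
  n=15, x=11
  n=15, x=7

Final answer: 7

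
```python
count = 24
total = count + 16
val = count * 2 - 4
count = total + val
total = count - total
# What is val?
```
Trace:
  count=24
  count=24, total=40
  count=24, total=40, val=44
  count=84, total=40, val=44
  count=84, total=44, val=44

Final answer: 44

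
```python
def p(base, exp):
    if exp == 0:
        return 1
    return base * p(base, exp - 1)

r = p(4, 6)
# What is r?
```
Call trace:
p(base=4, exp=6)
  p(base=4, exp=5)
    p(base=4, exp=4)
      p(base=4, exp=3)
        p(base=4, exp=2)
          p(base=4, exp=1)
            p(base=4, exp=0)
            -> return 1
          -> return 4
        -> return 16
      -> return 64
    -> return 256
  -> return 1024
-> return 4096

Final answer: 4096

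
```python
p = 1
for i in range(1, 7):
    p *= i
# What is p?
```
Trace:
  p=1
  p=1, i=1
  p=2, i=2
  p=6, i=3
  p=24, i=4
  p=120, i=5
  p=720, i=6

Final answer: 720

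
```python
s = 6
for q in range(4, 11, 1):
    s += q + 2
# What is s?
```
Trace:
  s=6
  s=12, q=4
  s=19, q=5
  s=27, q=6
  s=36, q=7
  s=46, q=8
  s=57, q=9
  s=69, q=10

Final answer: 69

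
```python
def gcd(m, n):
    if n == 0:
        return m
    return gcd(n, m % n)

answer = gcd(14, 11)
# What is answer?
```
Call trace:
gcd(m=14, n=11)
  gcd(m=11, n=3)
    gcd(m=3, n=2)
      gcd(m=2, n=1)
        gcd(m=1, n=0)
        -> return 1
      -> return 1
    -> return 1
  -> return 1
-> return 1

Final answer: 1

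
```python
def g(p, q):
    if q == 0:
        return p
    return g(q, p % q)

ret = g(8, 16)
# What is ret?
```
Call trace:
g(p=8, q=16)
  g(p=16, q=8)
    g(p=8, q=0)
    -> return 8
  -> return 8
-> return 8

Final answer: 8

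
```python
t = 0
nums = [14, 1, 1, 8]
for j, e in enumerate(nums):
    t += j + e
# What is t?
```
Trace:
  t=0
  t=14, j=0, e=14
  t=16, j=1, e=1
  t=19, j=2, e=1
  t=30, j=3, e=8

Final answer: 30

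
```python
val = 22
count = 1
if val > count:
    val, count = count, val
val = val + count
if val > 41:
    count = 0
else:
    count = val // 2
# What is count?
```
Trace:
  val=22
  val=22, count=1
  val=1, count=22
  val=23, count=22
  val=23, count=11

Final answer: 11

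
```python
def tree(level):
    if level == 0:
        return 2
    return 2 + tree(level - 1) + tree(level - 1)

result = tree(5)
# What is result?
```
Call trace (a repeated sub-call is expanded the first time; later identical calls just restate its return value):
tree(level=5)
  tree(level=4)
    tree(level=3)
      tree(level=2)
        tree(level=1)
          tree(level=0)
          -> return 2
          tree(level=0)
          -> return 2
        -> return 6
        tree(level=1) -> return 6  (same call as traced above)
      -> return 14
      tree(level=2) -> return 14  (same call as traced above)
    -> return 30
    tree(level=3) -> return 30  (same call as traced above)
  -> return 62
  tree(level=4) -> return 62  (same call as traced above)
-> return 126

Final answer: 126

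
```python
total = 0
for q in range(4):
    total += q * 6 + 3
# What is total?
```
Trace:
  total=0
  total=3, q=0
  total=12, q=1
  total=27, q=2
  total=48, q=3

Final answer: 48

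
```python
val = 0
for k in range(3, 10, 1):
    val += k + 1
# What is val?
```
Trace:
  val=0
  val=4, k=3
  val=9, k=4
  val=15, k=5
  val=22, k=6
  val=30, k=7
  val=39, k=8
  val=49, k=9

Final answer: 49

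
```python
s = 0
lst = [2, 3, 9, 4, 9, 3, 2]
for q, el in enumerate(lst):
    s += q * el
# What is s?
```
Trace:
  s=0
  s=0, q=0, el=2
  s=3, q=1, el=3
  s=21, q=2, el=9
  s=33, q=3, el=4
  s=69, q=4, el=9
  s=84, q=5, el=3
  s=96, q=6, el=2

Final answer: 96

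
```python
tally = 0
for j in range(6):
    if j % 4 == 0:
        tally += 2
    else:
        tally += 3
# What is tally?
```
Trace:
  tally=0
  tally=2, j=0
  tally=5, j=1
  tally=8, j=2
  tally=11, j=3
  tally=13, j=4
  tally=16, j=5

Final answer: 16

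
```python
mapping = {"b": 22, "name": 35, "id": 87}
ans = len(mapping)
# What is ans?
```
Trace:
  mapping={'b': 22, 'name': 35, 'id': 87}
  mapping={'b': 22, 'name': 35, 'id': 87}, ans=3

Final answer: 3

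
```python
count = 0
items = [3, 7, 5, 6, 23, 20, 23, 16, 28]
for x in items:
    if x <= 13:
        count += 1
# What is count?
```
Trace:
  count=0
  count=1, x=3
  count=2, x=7
  count=3, x=5
  count=4, x=6
  count=4, x=23
  count=4, x=20
  count=4, x=23
  count=4, x=16
  count=4, x=28

Final answer: 4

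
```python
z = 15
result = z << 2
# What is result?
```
Trace:
  z=15
  z=15, result=60

Final answer: 60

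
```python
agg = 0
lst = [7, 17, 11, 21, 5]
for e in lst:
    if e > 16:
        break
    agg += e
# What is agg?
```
Trace:
  agg=0
  agg=7, e=7
  agg=7, e=17

Final answer: 7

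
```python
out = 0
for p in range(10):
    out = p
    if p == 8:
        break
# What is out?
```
Trace:
  out=0
  out=0, p=0
  out=1, p=1
  out=2, p=2
  out=3, p=3
  out=4, p=4
  out=5, p=5
  out=6, p=6
  out=7, p=7
  out=8, p=8

Final answer: 8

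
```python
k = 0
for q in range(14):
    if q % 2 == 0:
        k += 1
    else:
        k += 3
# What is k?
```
Trace:
  k=0
  k=1, q=0
  k=4, q=1
  k=5, q=2
  k=8, q=3
  k=9, q=4
  k=12, q=5
  k=13, q=6
  k=16, q=7
  k=17, q=8
  k=20, q=9
  k=21, q=10
  k=24, q=11
  k=25, q=12
  k=28, q=13

Final answer: 28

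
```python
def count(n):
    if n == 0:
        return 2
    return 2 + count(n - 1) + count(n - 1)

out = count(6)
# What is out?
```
Call trace (a repeated sub-call is expanded the first time; later identical calls just restate its return value):
count(n=6)
  count(n=5)
    count(n=4)
      count(n=3)
        count(n=2)
          count(n=1)
            count(n=0)
            -> return 2
            count(n=0)
            -> return 2
          -> return 6
          count(n=1) -> return 6  (same call as traced above)
        -> return 14
        count(n=2) -> return 14  (same call as traced above)
      -> return 30
      count(n=3) -> return 30  (same call as traced above)
    -> return 62
    count(n=4) -> return 62  (same call as traced above)
  -> return 126
  count(n=5) -> return 126  (same call as traced above)
-> return 254

Final answer: 254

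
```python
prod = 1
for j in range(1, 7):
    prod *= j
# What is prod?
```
Trace:
  prod=1
  prod=1, j=1
  prod=2, j=2
  prod=6, j=3
  prod=24, j=4
  prod=120, j=5
  prod=720, j=6

Final answer: 720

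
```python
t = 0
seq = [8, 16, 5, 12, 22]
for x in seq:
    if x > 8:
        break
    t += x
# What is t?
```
Trace:
  t=0
  t=8, x=8
  t=8, x=16

Final answer: 8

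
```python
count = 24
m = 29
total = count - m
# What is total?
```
Trace:
  count=24
  count=24, m=29
  count=24, m=29, total=-5

Final answer: -5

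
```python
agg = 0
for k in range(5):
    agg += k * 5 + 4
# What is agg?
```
Trace:
  agg=0
  agg=4, k=0
  agg=13, k=1
  agg=27, k=2
  agg=46, k=3
  agg=70, k=4

Final answer: 70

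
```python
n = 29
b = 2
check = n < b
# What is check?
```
Trace:
  n=29
  n=29, b=2
  n=29, b=2, check=False

Final answer: False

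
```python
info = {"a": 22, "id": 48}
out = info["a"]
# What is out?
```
Trace:
  info={'a': 22, 'id': 48}
  info={'a': 22, 'id': 48}, out=22

Final answer: 22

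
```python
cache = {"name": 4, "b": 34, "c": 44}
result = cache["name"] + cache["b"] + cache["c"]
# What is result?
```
Trace:
  cache={'name': 4, 'b': 34, 'c': 44}
  cache={'name': 4, 'b': 34, 'c': 44}, result=82

Final answer: 82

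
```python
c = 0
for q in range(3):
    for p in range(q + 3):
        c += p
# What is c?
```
Trace:
  c=0
  c=0, q=0, p=0
  c=1, q=0, p=1
  c=3, q=0, p=2
  c=3, q=1, p=0
  c=4, q=1, p=1
  c=6, q=1, p=2
  c=9, q=1, p=3
  c=9, q=2, p=0
  c=10, q=2, p=1
  c=12, q=2, p=2
  c=15, q=2, p=3
  c=19, q=2, p=4

Final answer: 19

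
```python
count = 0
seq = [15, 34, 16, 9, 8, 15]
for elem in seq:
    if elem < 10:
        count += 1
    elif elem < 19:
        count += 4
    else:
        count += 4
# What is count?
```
Trace:
  count=0
  count=4, elem=15
  count=8, elem=34
  count=12, elem=16
  count=13, elem=9
  count=14, elem=8
  count=18, elem=15

Final answer: 18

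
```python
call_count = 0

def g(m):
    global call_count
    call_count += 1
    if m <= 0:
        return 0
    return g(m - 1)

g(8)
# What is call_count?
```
Call trace:
g(m=8)
  g(m=7)
    g(m=6)
      g(m=5)
        g(m=4)
          g(m=3)
            g(m=2)
              g(m=1)
                g(m=0)
                -> return 0
              -> return 0
            -> return 0
          -> return 0
        -> return 0
      -> return 0
    -> return 0
  -> return 0
-> return 0

call_count is incremented once per call. g is entered once for each m = 8, 7, 6, 5, 4, 3, 2, 1, 0 (the m <= 0 call returns without recursing), i.e. 8 + 1 calls.
call_count = 9

Final answer: 9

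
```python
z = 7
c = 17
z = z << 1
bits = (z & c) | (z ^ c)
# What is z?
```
Trace:
  z=7
  z=7, c=17
  z=14, c=17
  z=14, c=17, bits=31

Final answer: 14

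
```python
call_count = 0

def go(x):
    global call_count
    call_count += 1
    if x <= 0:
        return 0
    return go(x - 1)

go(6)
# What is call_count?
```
Call trace:
go(x=6)
  go(x=5)
    go(x=4)
      go(x=3)
        go(x=2)
          go(x=1)
            go(x=0)
            -> return 0
          -> return 0
        -> return 0
      -> return 0
    -> return 0
  -> return 0
-> return 0

call_count is incremented once per call. go is entered once for each x = 6, 5, 4, 3, 2, 1, 0 (the x <= 0 call returns without recursing), i.e. 6 + 1 calls.
call_count = 7

Final answer: 7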